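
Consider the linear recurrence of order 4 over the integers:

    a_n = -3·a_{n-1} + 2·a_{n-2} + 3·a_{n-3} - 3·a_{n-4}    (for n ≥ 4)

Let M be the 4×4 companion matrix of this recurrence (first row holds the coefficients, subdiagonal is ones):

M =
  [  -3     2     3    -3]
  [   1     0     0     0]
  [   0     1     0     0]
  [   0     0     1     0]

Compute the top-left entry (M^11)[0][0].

(M^11)[0][0] is the top entry after applying M 11 times to the unit state (1, 0, 0, 0). Equivalently it is h_{14} for the auxiliary sequence (h_n) obeying the same recurrence with h_3 = 1 and h_i = 0 for 0 ≤ i < 3:
h_4 = -3·1 + 2·0 + 3·0 + -3·0 = -3
h_5 = -3·-3 + 2·1 + 3·0 + -3·0 = 11
h_6 = -3·11 + 2·-3 + 3·1 + -3·0 = -36
h_7 = -3·-36 + 2·11 + 3·-3 + -3·1 = 118
h_8 = -3·118 + 2·-36 + 3·11 + -3·-3 = -384
h_9 = -3·-384 + 2·118 + 3·-36 + -3·11 = 1247
h_10 = -3·1247 + 2·-384 + 3·118 + -3·-36 = -4047
h_11 = -3·-4047 + 2·1247 + 3·-384 + -3·118 = 13129
h_12 = -3·13129 + 2·-4047 + 3·1247 + -3·-384 = -42588
h_13 = -3·-42588 + 2·13129 + 3·-4047 + -3·1247 = 138140
h_14 = -3·138140 + 2·-42588 + 3·13129 + -3·-4047 = -448068

-448068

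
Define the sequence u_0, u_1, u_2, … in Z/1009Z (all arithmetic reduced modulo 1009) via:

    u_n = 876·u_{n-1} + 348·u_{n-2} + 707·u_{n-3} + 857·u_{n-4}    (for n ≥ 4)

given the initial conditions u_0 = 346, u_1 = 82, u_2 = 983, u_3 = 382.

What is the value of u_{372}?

126

u_4 = 876·382 + 348·983 + 707·82 + 857·346 = 14
u_5 = 876·14 + 348·382 + 707·983 + 857·82 = 337
u_6 = 876·337 + 348·14 + 707·382 + 857·983 = 998
u_7 = 876·998 + 348·337 + 707·14 + 857·382 = 952
u_8 = 876·952 + 348·998 + 707·337 + 857·14 = 751
u_9 = 876·751 + 348·952 + 707·998 + 857·337 = 882
Continuing the recurrence:
  u_10 = 479;  u_11 = 875;  u_12 = 753;  u_13 = 295;  u_14 = 777;  u_15 = 135
  u_16 = 463;  u_17 = 535;  u_18 = 716;  u_19 = 227;  u_20 = 148;  u_21 = 893
  u_22 = 536;  u_23 = 854;  u_24 = 726;  u_25 = 899;  u_26 = 546;  u_27 = 146
  u_28 = 630;  u_29 = 466;  u_30 = 917;  u_31 = 294;  u_32 = 135;  u_33 = 949
  u_34 = 336;  u_35 = 324;  u_36 = 806;  u_37 = 985;  u_38 = 563;  u_39 = 466
  u_40 = 520;  u_41 = 287;  u_42 = 228;  u_43 = 93;  u_44 = 143;  u_45 = 756
  u_46 = 491;  u_47 = 212;  u_48 = 587;  u_49 = 905;  u_50 = 750;  u_51 = 647
  u_52 = 89;  u_53 = 609;  u_54 = 794;  u_55 = 279;  u_56 = 390;  u_57 = 431
  u_58 = 585;  u_59 = 787;  u_60 = 277;  u_61 = 907;  u_62 = 303;  u_63 = 420
  u_64 = 951;  u_65 = 179;  u_66 = 48;  u_67 = 503;  u_68 = 418;  u_69 = 53
  u_70 = 402;  u_71 = 410;  u_72 = 779;  u_73 = 423;  u_74 = 648;  u_75 = 557
  u_76 = 115;  u_77 = 278;  u_78 = 694;  u_79 = 74;  u_80 = 73;  u_81 = 305
  u_82 = 281;  u_83 = 158;  u_84 = 811;  u_85 = 546;  u_86 = 120;  u_87 = 965
  u_88 = 599;  u_89 = 706;  u_90 = 630;  u_91 = 805;  u_92 = 634;  u_93 = 155
  u_94 = 389;  u_95 = 156;  u_96 = 707;  u_97 = 839;  u_98 = 966;  u_99 = 934
  u_100 = 436;  u_101 = 143;  u_102 = 455;  u_103 = 147;  u_104 = 70;  u_105 = 753
  u_106 = 349;  u_107 = 613;  u_108 = 650;  u_109 = 857;  u_110 = 170;  u_111 = 276
  u_112 = 835;  u_113 = 144;  u_114 = 796;  u_115 = 245;  u_116 = 358;  u_117 = 373
  u_118 = 64;  u_119 = 152;  u_120 = 470;  u_121 = 127;  u_122 = 227;  u_123 = 311
  u_124 = 487;  u_125 = 1004;  u_126 = 346;  u_127 = 56;  u_128 = 86;  u_129 = 173
  u_130 = 982;  u_131 = 50;  u_132 = 365;  u_133 = 154;  u_134 = 696;  u_135 = 598
  u_136 = 146;  u_137 = 491;  u_138 = 808;  u_139 = 55;  u_140 = 477;  u_141 = 291
  u_142 = 984;  u_143 = 611;  u_144 = 892;  u_145 = 806;  u_146 = 298;  u_147 = 687
  u_148 = 613;  u_149 = 534;  u_150 = 522;  u_151 = 404;  u_152 = 614;  u_153 = 729
  u_154 = 119;  u_155 = 110;  u_156 = 861;  u_157 = 10;  u_158 = 794;  u_159 = 520
  u_160 = 612;  u_161 = 525;  u_162 = 629;  u_163 = 655;  u_164 = 274;  u_165 = 442
  u_166 = 443;  u_167 = 372;  u_168 = 186;  u_169 = 612;  u_170 = 407;  u_171 = 724
  u_172 = 751;  u_173 = 707;  u_174 = 822;  u_175 = 651;  u_176 = 959;  u_177 = 588
  u_178 = 576;  u_179 = 777;  u_180 = 788;  u_181 = 137;  u_182 = 391;  u_183 = 815
  u_184 = 720;  u_185 = 522;  u_186 = 688;  u_187 = 73;  u_188 = 973;  u_189 = 367
  u_190 = 722;  u_191 = 187;  u_192 = 952;  u_193 = 629;  u_194 = 701;  u_195 = 432
  u_196 = 153;  u_197 = 261;  u_198 = 468;  u_199 = 461;  u_200 = 482;  u_201 = 70
  u_202 = 536;  u_203 = 785;  u_204 = 836;  u_205 = 579;  u_206 = 315;  u_207 = 704
  u_208 = 614;  u_209 = 372;  u_210 = 572;  u_211 = 77;  u_212 = 296;  u_213 = 300
  u_214 = 333;  u_215 = 384;  u_216 = 859;  u_217 = 353;  u_218 = 643;  u_219 = 41
  u_220 = 308;  u_221 = 919;  u_222 = 964;  u_223 = 533;  u_224 = 769;  u_225 = 496
  u_226 = 95;  u_227 = 87;  u_228 = 1005;  u_229 = 383;  u_230 = 792;  u_231 = 797
  u_232 = 71;  u_233 = 783;  u_234 = 424;  u_235 = 858;  u_236 = 88;  u_237 = 465
  u_238 = 383;  u_239 = 303;  u_240 = 728;  u_241 = 867;  u_242 = 419;  u_243 = 257
  u_244 = 472;  u_245 = 408;  u_246 = 978;  u_247 = 823;  u_248 = 610;  u_249 = 261
  u_250 = 327;  u_251 = 361;  u_252 = 186;  u_253 = 806;  u_254 = 604;  u_255 = 320
  u_256 = 884;  u_257 = 649;  u_258 = 579;  u_259 = 731;  u_260 = 928;  u_261 = 736
  u_262 = 33;  u_263 = 622;  u_264 = 309;  u_265 = 44;  u_266 = 639;  u_267 = 767
  u_268 = 574;  u_269 = 998;  u_270 = 596;  u_271 = 302;  u_272 = 578;  u_273 = 243
  u_274 = 146;  u_275 = 72;  u_276 = 61;  u_277 = 491;  u_278 = 781;  u_279 = 296
  u_280 = 200;  u_281 = 2;  u_282 = 472;  u_283 = 22;  u_284 = 165;  u_285 = 267
  u_286 = 25;  u_287 = 93;  u_288 = 598;  u_289 = 551;  u_290 = 17;  u_291 = 809
  u_292 = 225;  u_293 = 272;  u_294 = 49;  u_295 = 139;  u_296 = 274;  u_297 = 184
  u_298 = 265;  u_299 = 586;  u_300 = 813;  u_301 = 918;  u_302 = 82;  u_303 = 194
  u_304 = 477;  u_305 = 202;  u_306 = 475;  u_307 = 64;  u_308 = 73;  u_309 = 858
  u_310 = 373;  u_311 = 266;  u_312 = 789;  u_313 = 855;  u_314 = 622;  u_315 = 680
  u_316 = 128;  u_317 = 694;  u_318 = 443;  u_319 = 217;  u_320 = 186;  u_321 = 187
  u_322 = 824;  u_323 = 525;  u_324 = 2;  u_325 = 8;  u_326 = 372;  u_327 = 38
  u_328 = 602;  u_329 = 209;  u_330 = 671;  u_331 = 736;  u_332 = 169;  u_333 = 250
  u_334 = 971;  u_335 = 783;  u_336 = 402;  u_337 = 784;  u_338 = 680;  u_339 = 494
  u_340 = 200;  u_341 = 386;  u_342 = 811;  u_343 = 958;  u_344 = 779;  u_345 = 849
  u_346 = 864;  u_347 = 457;  u_348 = 291;  u_349 = 769;  u_350 = 61;  u_351 = 244
  u_352 = 880;  u_353 = 56;  u_354 = 915;  u_355 = 563;  u_356 = 41;  u_357 = 475
  u_358 = 182;  u_359 = 758;  u_360 = 514;  u_361 = 655;  u_362 = 653;  u_363 = 808
  u_364 = 237;  u_365 = 320;  u_366 = 353;  u_367 = 182;  u_368 = 280;  u_369 = 2
  u_370 = 662
u_371 = 876·662 + 348·2 + 707·280 + 857·182 = 208
u_372 = 876·208 + 348·662 + 707·2 + 857·280 = 126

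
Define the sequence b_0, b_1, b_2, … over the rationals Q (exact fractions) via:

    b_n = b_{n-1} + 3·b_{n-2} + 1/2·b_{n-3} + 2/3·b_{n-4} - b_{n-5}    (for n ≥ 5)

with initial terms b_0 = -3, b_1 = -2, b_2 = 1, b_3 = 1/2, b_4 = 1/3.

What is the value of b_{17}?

7808455/72

b_5 = 1·1/3 + 3·1/2 + 1/2·1 + 2/3·-2 + -1·-3 = 4
b_6 = 1·4 + 3·1/3 + 1/2·1/2 + 2/3·1 + -1·-2 = 95/12
b_7 = 1·95/12 + 3·4 + 1/2·1/3 + 2/3·1/2 + -1·1 = 233/12
b_8 = 1·233/12 + 3·95/12 + 1/2·4 + 2/3·1/3 + -1·1/2 = 404/9
b_9 = 1·404/9 + 3·233/12 + 1/2·95/12 + 2/3·4 + -1·1/3 = 7879/72
b_10 = 1·7879/72 + 3·404/9 + 1/2·233/12 + 2/3·95/12 + -1·4 = 3061/12
b_11 = 1·3061/12 + 3·7879/72 + 1/2·404/9 + 2/3·233/12 + -1·95/12 = 43981/72
b_12 = 1·43981/72 + 3·3061/12 + 1/2·7879/72 + 2/3·404/9 + -1·233/12 = 622651/432
b_13 = 1·622651/432 + 3·43981/72 + 1/2·3061/12 + 2/3·7879/72 + -1·404/9 = 1481531/432
b_14 = 1·1481531/432 + 3·622651/432 + 1/2·43981/72 + 2/3·3061/12 + -1·7879/72 = 3507617/432
b_15 = 1·3507617/432 + 3·1481531/432 + 1/2·622651/432 + 2/3·43981/72 + -1·3061/12 = 16658527/864
b_16 = 1·16658527/864 + 3·3507617/432 + 1/2·1481531/432 + 2/3·622651/432 + -1·43981/72 = 14808071/324
b_17 = 1·14808071/324 + 3·16658527/864 + 1/2·3507617/432 + 2/3·1481531/432 + -1·622651/432 = 7808455/72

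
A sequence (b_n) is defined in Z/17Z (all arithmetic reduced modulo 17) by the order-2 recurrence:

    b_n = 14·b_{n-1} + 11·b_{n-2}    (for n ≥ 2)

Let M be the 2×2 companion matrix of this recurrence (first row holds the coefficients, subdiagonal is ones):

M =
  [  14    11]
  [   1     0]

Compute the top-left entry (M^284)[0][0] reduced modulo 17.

(M^284)[0][0] is the top entry after applying M 284 times to the unit state (1, 0). Equivalently it is h_{285} for the auxiliary sequence (h_n) obeying the same recurrence with h_1 = 1 and h_i = 0 for 0 ≤ i < 1:
h_2 = 14·1 + 11·0 = 14
h_3 = 14·14 + 11·1 = 3
h_4 = 14·3 + 11·14 = 9
h_5 = 14·9 + 11·3 = 6
h_6 = 14·6 + 11·9 = 13
h_7 = 14·13 + 11·6 = 10
h_8 = 14·10 + 11·13 = 11
h_9 = 14·11 + 11·10 = 9
h_10 = 14·9 + 11·11 = 9
h_11 = 14·9 + 11·9 = 4
h_12 = 14·4 + 11·9 = 2
h_13 = 14·2 + 11·4 = 4
h_14 = 14·4 + 11·2 = 10
h_15 = 14·10 + 11·4 = 14
h_16 = 14·14 + 11·10 = 0
h_17 = 14·0 + 11·14 = 1
(h_16, h_17) = (0, 1) = (h_0, h_1), so the sequence has period 16.
285 ≡ 13 (mod 16), hence h_285 = h_13 = 4.

4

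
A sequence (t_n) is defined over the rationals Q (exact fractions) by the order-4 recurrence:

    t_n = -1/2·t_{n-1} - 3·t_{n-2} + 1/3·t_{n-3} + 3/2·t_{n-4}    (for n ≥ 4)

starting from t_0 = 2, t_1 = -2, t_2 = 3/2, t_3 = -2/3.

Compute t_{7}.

t_4 = -1/2·-2/3 + -3·3/2 + 1/3·-2 + 3/2·2 = -11/6
t_5 = -1/2·-11/6 + -3·-2/3 + 1/3·3/2 + 3/2·-2 = 5/12
t_6 = -1/2·5/12 + -3·-11/6 + 1/3·-2/3 + 3/2·3/2 = 527/72
t_7 = -1/2·527/72 + -3·5/12 + 1/3·-11/6 + 3/2·-2/3 = -313/48

-313/48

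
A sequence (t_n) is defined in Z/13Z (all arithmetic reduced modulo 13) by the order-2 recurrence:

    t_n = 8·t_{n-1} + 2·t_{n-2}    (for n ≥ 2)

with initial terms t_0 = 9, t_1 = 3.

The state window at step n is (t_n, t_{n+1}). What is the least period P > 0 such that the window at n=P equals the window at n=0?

n=0: window = (9, 3)
n=1: window = (3, 3)
n=2: window = (3, 4)
n=3: window = (4, 12)
n=4: window = (12, 0)
n=5: window = (0, 11)
n=6: window = (11, 10)
n=7: window = (10, 11)
n=8: window = (11, 4)
n=9: window = (4, 2)
n=10: window = (2, 11)
n=11: window = (11, 1)
n=12: window = (1, 4)
n=13: window = (4, 8)
n=14: window = (8, 7)
n=15: window = (7, 7)
n=16: window = (7, 5)
n=17: window = (5, 2)
n=18: window = (2, 0)
n=19: window = (0, 4)
n=20: window = (4, 6)
n=21: window = (6, 4)
n=22: window = (4, 5)
n=23: window = (5, 9)
n=24: window = (9, 4)
n=25: window = (4, 11)
n=26: window = (11, 5)
n=27: window = (5, 10)
n=28: window = (10, 12)
n=29: window = (12, 12)
n=30: window = (12, 3)
n=31: window = (3, 9)
n=32: window = (9, 0)
n=33: window = (0, 5)
n=34: window = (5, 1)
n=35: window = (1, 5)
n=36: window = (5, 3)
n=37: window = (3, 8)
n=38: window = (8, 5)
n=39: window = (5, 4)
n=40: window = (4, 3)
…
n=166: window = (6, 11)
n=167: window = (11, 9)
n=168: window = (9, 3)
window at n=168 equals window at n=0 → period = 168

168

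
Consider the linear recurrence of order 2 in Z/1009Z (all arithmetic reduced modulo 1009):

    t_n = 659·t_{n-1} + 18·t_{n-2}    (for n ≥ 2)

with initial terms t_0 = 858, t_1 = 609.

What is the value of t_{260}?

935

t_2 = 659·609 + 18·858 = 58
t_3 = 659·58 + 18·609 = 752
t_4 = 659·752 + 18·58 = 184
t_5 = 659·184 + 18·752 = 595
t_6 = 659·595 + 18·184 = 898
t_7 = 659·898 + 18·595 = 119
Continuing the recurrence:
  t_8 = 748;  t_9 = 664;  t_10 = 17;  t_11 = 957;  t_12 = 344;  t_13 = 753
  t_14 = 946;  t_15 = 289;  t_16 = 634;  t_17 = 237;  t_18 = 101;  t_19 = 195
  t_20 = 162;  t_21 = 287;  t_22 = 339;  t_23 = 533;  t_24 = 163;  t_25 = 976
  t_26 = 358;  t_27 = 231;  t_28 = 260;  t_29 = 941;  t_30 = 228;  t_31 = 705
  t_32 = 523;  t_33 = 161;  t_34 = 487;  t_35 = 951;  t_36 = 814;  t_37 = 612
  t_38 = 234;  t_39 = 755;  t_40 = 284;  t_41 = 964;  t_42 = 682;  t_43 = 632
  t_44 = 948;  t_45 = 438;  t_46 = 988;  t_47 = 99;  t_48 = 287;  t_49 = 214
  t_50 = 896;  t_51 = 15;  t_52 = 788;  t_53 = 936;  t_54 = 383;  t_55 = 851
  t_56 = 645;  t_57 = 449;  t_58 = 765;  t_59 = 654;  t_60 = 796;  t_61 = 557
  t_62 = 998;  t_63 = 759;  t_64 = 528;  t_65 = 392;  t_66 = 447;  t_67 = 947
  t_68 = 485;  t_69 = 664;  t_70 = 328;  t_71 = 70;  t_72 = 575;  t_73 = 801
  t_74 = 412;  t_75 = 379;  t_76 = 891;  t_77 = 699;  t_78 = 431;  t_79 = 974
  t_80 = 837;  t_81 = 39;  t_82 = 407;  t_83 = 521;  t_84 = 542;  t_85 = 289
  t_86 = 425;  t_87 = 739;  t_88 = 241;  t_89 = 591;  t_90 = 297;  t_91 = 525
  t_92 = 189;  t_93 = 813;  t_94 = 363;  t_95 = 592;  t_96 = 125;  t_97 = 203
  t_98 = 821;  t_99 = 842;  t_100 = 580;  t_101 = 839;  t_102 = 319;  t_103 = 316
  t_104 = 78;  t_105 = 586;  t_106 = 122;  t_107 = 136;  t_108 = 1;  t_109 = 80
  t_110 = 270;  t_111 = 777;  t_112 = 295;  t_113 = 537;  t_114 = 998;  t_115 = 399
  t_116 = 403;  t_117 = 329;  t_118 = 67;  t_119 = 634;  t_120 = 277;  t_121 = 227
  t_122 = 202;  t_123 = 989;  t_124 = 546;  t_125 = 250;  t_126 = 21;  t_127 = 177
  t_128 = 986;  t_129 = 137;  t_130 = 68;  t_131 = 864;  t_132 = 515;  t_133 = 778
  t_134 = 319;  t_135 = 227;  t_136 = 958;  t_137 = 747;  t_138 = 981;  t_139 = 39
  t_140 = 981;  t_141 = 412;  t_142 = 592;  t_143 = 1007;  t_144 = 257;  t_145 = 824
  t_146 = 764;  t_147 = 691;  t_148 = 945;  t_149 = 532;  t_150 = 322;  t_151 = 803
  t_152 = 203;  t_153 = 917;  t_154 = 539;  t_155 = 395;  t_156 = 604;  t_157 = 537
  t_158 = 506;  t_159 = 60;  t_160 = 216;  t_161 = 146;  t_162 = 211;  t_163 = 417
  t_164 = 117;  t_165 = 862;  t_166 = 79;  t_167 = 983;  t_168 = 432;  t_169 = 691
  t_170 = 14;  t_171 = 475;  t_172 = 487;  t_173 = 549;  t_174 = 254;  t_175 = 693
  t_176 = 146;  t_177 = 725;  t_178 = 119;  t_179 = 661;  t_180 = 844;  t_181 = 27
  t_182 = 697;  t_183 = 714;  t_184 = 770;  t_185 = 647;  t_186 = 309;  t_187 = 360
  t_188 = 642;  t_189 = 733;  t_190 = 193;  t_191 = 130;  t_192 = 352;  t_193 = 220
  t_194 = 975;  t_195 = 725;  t_196 = 915;  t_197 = 545;  t_198 = 277;  t_199 = 643
  t_200 = 907;  t_201 = 860;  t_202 = 873;  t_203 = 522;  t_204 = 508;  t_205 = 99
  t_206 = 728;  t_207 = 241;  t_208 = 393;  t_209 = 985;  t_210 = 339;  t_211 = 989
  t_212 = 994;  t_213 = 854;  t_214 = 503;  t_215 = 762;  t_216 = 658;  t_217 = 351
  t_218 = 993;  t_219 = 819;  t_220 = 627;  t_221 = 119;  t_222 = 915;  t_223 = 736
  t_224 = 21;  t_225 = 853;  t_226 = 492;  t_227 = 558;  t_228 = 221;  t_229 = 297
  t_230 = 928;  t_231 = 399;  t_232 = 152;  t_233 = 396;  t_234 = 351;  t_235 = 313
  t_236 = 695;  t_237 = 508;  t_238 = 186;  t_239 = 548;  t_240 = 231;  t_241 = 653
  t_242 = 615;  t_243 = 322;  t_244 = 279;  t_245 = 974;  t_246 = 119;  t_247 = 98
  t_248 = 130;  t_249 = 660;  t_250 = 383;  t_251 = 928;  t_252 = 938;  t_253 = 185
  t_254 = 566;  t_255 = 976;  t_256 = 549;  t_257 = 984;  t_258 = 470
t_259 = 659·470 + 18·984 = 526
t_260 = 659·526 + 18·470 = 935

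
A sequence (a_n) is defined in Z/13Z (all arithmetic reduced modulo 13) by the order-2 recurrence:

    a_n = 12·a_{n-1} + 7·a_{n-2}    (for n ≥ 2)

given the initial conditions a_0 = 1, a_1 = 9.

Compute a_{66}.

5

a_2 = 12·9 + 7·1 = 11
a_3 = 12·11 + 7·9 = 0
a_4 = 12·0 + 7·11 = 12
a_5 = 12·12 + 7·0 = 1
a_6 = 12·1 + 7·12 = 5
a_7 = 12·5 + 7·1 = 2
a_8 = 12·2 + 7·5 = 7
a_9 = 12·7 + 7·2 = 7
a_10 = 12·7 + 7·7 = 3
a_11 = 12·3 + 7·7 = 7
a_12 = 12·7 + 7·3 = 1
a_13 = 12·1 + 7·7 = 9
(a_12, a_13) = (1, 9) = (a_0, a_1), so the sequence has period 12.
66 ≡ 6 (mod 12), hence a_66 = a_6 = 5.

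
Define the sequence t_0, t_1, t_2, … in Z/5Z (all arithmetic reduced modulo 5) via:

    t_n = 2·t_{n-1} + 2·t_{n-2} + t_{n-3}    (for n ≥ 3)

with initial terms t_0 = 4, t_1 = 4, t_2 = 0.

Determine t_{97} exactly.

4

t_3 = 2·0 + 2·4 + 1·4 = 2
t_4 = 2·2 + 2·0 + 1·4 = 3
t_5 = 2·3 + 2·2 + 1·0 = 0
t_6 = 2·0 + 2·3 + 1·2 = 3
t_7 = 2·3 + 2·0 + 1·3 = 4
t_8 = 2·4 + 2·3 + 1·0 = 4
t_9 = 2·4 + 2·4 + 1·3 = 4
t_10 = 2·4 + 2·4 + 1·4 = 0
(t_8, t_9, t_10) = (4, 4, 0) = (t_0, t_1, t_2), so the sequence has period 8.
97 ≡ 1 (mod 8), hence t_97 = t_1 = 4.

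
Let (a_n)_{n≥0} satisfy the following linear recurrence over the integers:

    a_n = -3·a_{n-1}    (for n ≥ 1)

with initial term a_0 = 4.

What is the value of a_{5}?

a_1 = -3·4 = -12
a_2 = -3·-12 = 36
a_3 = -3·36 = -108
a_4 = -3·-108 = 324
a_5 = -3·324 = -972

-972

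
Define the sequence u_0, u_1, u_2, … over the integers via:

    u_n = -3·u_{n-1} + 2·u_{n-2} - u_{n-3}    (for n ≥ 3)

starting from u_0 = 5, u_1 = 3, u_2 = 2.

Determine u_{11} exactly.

u_3 = -3·2 + 2·3 + -1·5 = -5
u_4 = -3·-5 + 2·2 + -1·3 = 16
u_5 = -3·16 + 2·-5 + -1·2 = -60
u_6 = -3·-60 + 2·16 + -1·-5 = 217
u_7 = -3·217 + 2·-60 + -1·16 = -787
u_8 = -3·-787 + 2·217 + -1·-60 = 2855
u_9 = -3·2855 + 2·-787 + -1·217 = -10356
u_10 = -3·-10356 + 2·2855 + -1·-787 = 37565
u_11 = -3·37565 + 2·-10356 + -1·2855 = -136262

-136262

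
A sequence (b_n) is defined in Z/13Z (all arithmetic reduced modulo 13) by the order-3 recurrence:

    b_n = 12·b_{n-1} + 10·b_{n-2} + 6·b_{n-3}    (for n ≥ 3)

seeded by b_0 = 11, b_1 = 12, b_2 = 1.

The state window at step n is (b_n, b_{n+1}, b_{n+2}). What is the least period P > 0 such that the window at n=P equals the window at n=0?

168

n=0: window = (11, 12, 1)
n=1: window = (12, 1, 3)
n=2: window = (1, 3, 1)
n=3: window = (3, 1, 9)
n=4: window = (1, 9, 6)
n=5: window = (9, 6, 12)
n=6: window = (6, 12, 11)
n=7: window = (12, 11, 2)
n=8: window = (11, 2, 11)
n=9: window = (2, 11, 10)
n=10: window = (11, 10, 8)
n=11: window = (10, 8, 2)
n=12: window = (8, 2, 8)
n=13: window = (2, 8, 8)
n=14: window = (8, 8, 6)
n=15: window = (8, 6, 5)
n=16: window = (6, 5, 12)
n=17: window = (5, 12, 9)
n=18: window = (12, 9, 11)
n=19: window = (9, 11, 8)
n=20: window = (11, 8, 0)
n=21: window = (8, 0, 3)
n=22: window = (0, 3, 6)
n=23: window = (3, 6, 11)
n=24: window = (6, 11, 2)
n=25: window = (11, 2, 1)
n=26: window = (2, 1, 7)
n=27: window = (1, 7, 2)
n=28: window = (7, 2, 9)
n=29: window = (2, 9, 1)
n=30: window = (9, 1, 10)
n=31: window = (1, 10, 2)
n=32: window = (10, 2, 0)
n=33: window = (2, 0, 2)
n=34: window = (0, 2, 10)
n=35: window = (2, 10, 10)
n=36: window = (10, 10, 11)
n=37: window = (10, 11, 6)
n=38: window = (11, 6, 8)
n=39: window = (6, 8, 1)
n=40: window = (8, 1, 11)
…
n=166: window = (12, 12, 11)
n=167: window = (12, 11, 12)
n=168: window = (11, 12, 1)
window at n=168 equals window at n=0 → period = 168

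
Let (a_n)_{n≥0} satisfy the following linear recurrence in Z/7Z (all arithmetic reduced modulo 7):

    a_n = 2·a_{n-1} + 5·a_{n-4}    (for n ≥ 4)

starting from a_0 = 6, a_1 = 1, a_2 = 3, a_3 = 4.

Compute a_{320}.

a_4 = 2·4 + 0·3 + 0·1 + 5·6 = 3
a_5 = 2·3 + 0·4 + 0·3 + 5·1 = 4
a_6 = 2·4 + 0·3 + 0·4 + 5·3 = 2
a_7 = 2·2 + 0·4 + 0·3 + 5·4 = 3
a_8 = 2·3 + 0·2 + 0·4 + 5·3 = 0
a_9 = 2·0 + 0·3 + 0·2 + 5·4 = 6
Continuing the recurrence:
  a_10 = 1;  a_11 = 3;  a_12 = 6;  a_13 = 0;  a_14 = 5;  a_15 = 4
  a_16 = 3;  a_17 = 6;  a_18 = 2;  a_19 = 3;  a_20 = 0;  a_21 = 2
  a_22 = 0;  a_23 = 1;  a_24 = 2;  a_25 = 0;  a_26 = 0;  a_27 = 5
  a_28 = 6;  a_29 = 5;  a_30 = 3;  a_31 = 3;  a_32 = 1;  a_33 = 6
  a_34 = 6;  a_35 = 6;  a_36 = 3;  a_37 = 1;  a_38 = 4;  a_39 = 3
  a_40 = 0;  a_41 = 5;  a_42 = 2;  a_43 = 5;  a_44 = 3;  a_45 = 3
  a_46 = 2;  a_47 = 1;  a_48 = 3;  a_49 = 0;  a_50 = 3;  a_51 = 4
  a_52 = 2;  a_53 = 4;  a_54 = 2;  a_55 = 3;  a_56 = 2;  a_57 = 3
  a_58 = 2;  a_59 = 5;  a_60 = 6;  a_61 = 6;  a_62 = 1;  a_63 = 6
  a_64 = 0;  a_65 = 2;  a_66 = 2;  a_67 = 6;  a_68 = 5;  a_69 = 6
  a_70 = 1;  a_71 = 4;  a_72 = 5;  a_73 = 5;  a_74 = 1;  a_75 = 1
  a_76 = 6;  a_77 = 2;  a_78 = 2;  a_79 = 2;  a_80 = 6;  a_81 = 1
  a_82 = 5;  a_83 = 6;  a_84 = 0;  a_85 = 5;  a_86 = 0;  a_87 = 2
  a_88 = 4;  a_89 = 5;  a_90 = 3;  a_91 = 2;  a_92 = 3;  a_93 = 3
  a_94 = 0;  a_95 = 3;  a_96 = 0;  a_97 = 1;  a_98 = 2;  a_99 = 5
  a_100 = 3;  a_101 = 4;  a_102 = 4;  a_103 = 5;  a_104 = 4;  a_105 = 0
  a_106 = 6;  a_107 = 2;  a_108 = 3;  a_109 = 6;  a_110 = 0;  a_111 = 3
  a_112 = 0;  a_113 = 2;  a_114 = 4;  a_115 = 2;  a_116 = 4;  a_117 = 4
  a_118 = 0;  a_119 = 3;  a_120 = 5;  a_121 = 2;  a_122 = 4;  a_123 = 2
  a_124 = 1;  a_125 = 5;  a_126 = 2;  a_127 = 0;  a_128 = 5;  a_129 = 0
  a_130 = 3;  a_131 = 6;  a_132 = 2;  a_133 = 4;  a_134 = 2;  a_135 = 6
  a_136 = 1;  a_137 = 1;  a_138 = 5;  a_139 = 5;  a_140 = 1;  a_141 = 0
  a_142 = 4;  a_143 = 5;  a_144 = 1;  a_145 = 2;  a_146 = 3;  a_147 = 3
  a_148 = 4;  a_149 = 4;  a_150 = 2;  a_151 = 5;  a_152 = 2;  a_153 = 3
  a_154 = 2;  a_155 = 1;  a_156 = 5;  a_157 = 4;  a_158 = 4;  a_159 = 6
  a_160 = 2;  a_161 = 3;  a_162 = 5;  a_163 = 5;  a_164 = 6;  a_165 = 6
  a_166 = 2;  a_167 = 1;  a_168 = 4;  a_169 = 3;  a_170 = 2;  a_171 = 2
  a_172 = 3;  a_173 = 0;  a_174 = 3;  a_175 = 2;  a_176 = 5;  a_177 = 3
  a_178 = 0;  a_179 = 3;  a_180 = 3;  a_181 = 0;  a_182 = 0;  a_183 = 1
  a_184 = 3;  a_185 = 6;  a_186 = 5;  a_187 = 1;  a_188 = 3;  a_189 = 1
  a_190 = 6;  a_191 = 3;  a_192 = 0;  a_193 = 5;  a_194 = 5;  a_195 = 4
  a_196 = 1;  a_197 = 6;  a_198 = 2;  a_199 = 3;  a_200 = 4;  a_201 = 3
  a_202 = 2;  a_203 = 5;  a_204 = 2;  a_205 = 5;  a_206 = 6;  a_207 = 2
  a_208 = 0;  a_209 = 4;  a_210 = 3;  a_211 = 2;  a_212 = 4;  a_213 = 0
  a_214 = 1;  a_215 = 5;  a_216 = 2;  a_217 = 4;  a_218 = 6;  a_219 = 2
  a_220 = 0;  a_221 = 6;  a_222 = 0;  a_223 = 3;  a_224 = 6;  a_225 = 0
  a_226 = 0;  a_227 = 1;  a_228 = 4;  a_229 = 1;  a_230 = 2;  a_231 = 2
  a_232 = 3;  a_233 = 4;  a_234 = 4;  a_235 = 4;  a_236 = 2;  a_237 = 3
  a_238 = 5;  a_239 = 2;  a_240 = 0;  a_241 = 1;  a_242 = 6;  a_243 = 1
  a_244 = 2;  a_245 = 2;  a_246 = 6;  a_247 = 3;  a_248 = 2;  a_249 = 0
  a_250 = 2;  a_251 = 5;  a_252 = 6;  a_253 = 5;  a_254 = 6;  a_255 = 2
  a_256 = 6;  a_257 = 2;  a_258 = 6;  a_259 = 1;  a_260 = 4;  a_261 = 4
  a_262 = 3;  a_263 = 4;  a_264 = 0;  a_265 = 6;  a_266 = 6;  a_267 = 4
  a_268 = 1;  a_269 = 4;  a_270 = 3;  a_271 = 5;  a_272 = 1;  a_273 = 1
  a_274 = 3;  a_275 = 3;  a_276 = 4;  a_277 = 6;  a_278 = 6;  a_279 = 6
  a_280 = 4;  a_281 = 3;  a_282 = 1;  a_283 = 4;  a_284 = 0;  a_285 = 1
  a_286 = 0;  a_287 = 6;  a_288 = 5;  a_289 = 1;  a_290 = 2;  a_291 = 6
  a_292 = 2;  a_293 = 2;  a_294 = 0;  a_295 = 2;  a_296 = 0;  a_297 = 3
  a_298 = 6;  a_299 = 1;  a_300 = 2;  a_301 = 5;  a_302 = 5;  a_303 = 1
  a_304 = 5;  a_305 = 0;  a_306 = 4;  a_307 = 6;  a_308 = 2;  a_309 = 4
  a_310 = 0;  a_311 = 2;  a_312 = 0;  a_313 = 6;  a_314 = 5;  a_315 = 6
  a_316 = 5;  a_317 = 5;  a_318 = 0
a_319 = 2·0 + 0·5 + 0·5 + 5·6 = 2
a_320 = 2·2 + 0·0 + 0·5 + 5·5 = 1

1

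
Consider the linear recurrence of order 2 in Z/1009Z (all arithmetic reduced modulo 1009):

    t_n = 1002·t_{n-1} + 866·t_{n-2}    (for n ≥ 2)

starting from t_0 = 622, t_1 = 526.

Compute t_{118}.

t_2 = 1002·526 + 866·622 = 200
t_3 = 1002·200 + 866·526 = 66
t_4 = 1002·66 + 866·200 = 199
t_5 = 1002·199 + 866·66 = 268
t_6 = 1002·268 + 866·199 = 946
t_7 = 1002·946 + 866·268 = 459
t_8 = 1002·459 + 866·946 = 751
t_9 = 1002·751 + 866·459 = 745
t_10 = 1002·745 + 866·751 = 400
t_11 = 1002·400 + 866·745 = 646
t_12 = 1002·646 + 866·400 = 836
t_13 = 1002·836 + 866·646 = 652
t_14 = 1002·652 + 866·836 = 1004
t_15 = 1002·1004 + 866·652 = 636
t_16 = 1002·636 + 866·1004 = 299
t_17 = 1002·299 + 866·636 = 796
t_18 = 1002·796 + 866·299 = 103
t_19 = 1002·103 + 866·796 = 477
t_20 = 1002·477 + 866·103 = 94
t_21 = 1002·94 + 866·477 = 752
t_22 = 1002·752 + 866·94 = 465
t_23 = 1002·465 + 866·752 = 199
t_24 = 1002·199 + 866·465 = 724
t_25 = 1002·724 + 866·199 = 781
t_26 = 1002·781 + 866·724 = 982
t_27 = 1002·982 + 866·781 = 505
t_28 = 1002·505 + 866·982 = 326
t_29 = 1002·326 + 866·505 = 169
t_30 = 1002·169 + 866·326 = 631
t_31 = 1002·631 + 866·169 = 677
t_32 = 1002·677 + 866·631 = 883
t_33 = 1002·883 + 866·677 = 935
t_34 = 1002·935 + 866·883 = 374
t_35 = 1002·374 + 866·935 = 901
t_36 = 1002·901 + 866·374 = 751
t_37 = 1002·751 + 866·901 = 97
t_38 = 1002·97 + 866·751 = 900
t_39 = 1002·900 + 866·97 = 9
t_40 = 1002·9 + 866·900 = 389
t_41 = 1002·389 + 866·9 = 26
t_42 = 1002·26 + 866·389 = 695
t_43 = 1002·695 + 866·26 = 498
t_44 = 1002·498 + 866·695 = 47
t_45 = 1002·47 + 866·498 = 96
t_46 = 1002·96 + 866·47 = 679
t_47 = 1002·679 + 866·96 = 690
t_48 = 1002·690 + 866·679 = 991
t_49 = 1002·991 + 866·690 = 338
t_50 = 1002·338 + 866·991 = 208
t_51 = 1002·208 + 866·338 = 660
t_52 = 1002·660 + 866·208 = 951
t_53 = 1002·951 + 866·660 = 872
t_54 = 1002·872 + 866·951 = 172
t_55 = 1002·172 + 866·872 = 225
t_56 = 1002·225 + 866·172 = 63
t_57 = 1002·63 + 866·225 = 681
t_58 = 1002·681 + 866·63 = 350
t_59 = 1002·350 + 866·681 = 58
t_60 = 1002·58 + 866·350 = 1003
t_61 = 1002·1003 + 866·58 = 829
t_62 = 1002·829 + 866·1003 = 100
t_63 = 1002·100 + 866·829 = 824
t_64 = 1002·824 + 866·100 = 112
t_65 = 1002·112 + 866·824 = 446
t_66 = 1002·446 + 866·112 = 33
t_67 = 1002·33 + 866·446 = 567
t_68 = 1002·567 + 866·33 = 393
t_69 = 1002·393 + 866·567 = 924
t_70 = 1002·924 + 866·393 = 900
t_71 = 1002·900 + 866·924 = 810
t_72 = 1002·810 + 866·900 = 836
t_73 = 1002·836 + 866·810 = 407
t_74 = 1002·407 + 866·836 = 701
t_75 = 1002·701 + 866·407 = 459
t_76 = 1002·459 + 866·701 = 471
t_77 = 1002·471 + 866·459 = 687
t_78 = 1002·687 + 866·471 = 486
t_79 = 1002·486 + 866·687 = 266
t_80 = 1002·266 + 866·486 = 279
t_81 = 1002·279 + 866·266 = 369
t_82 = 1002·369 + 866·279 = 907
t_83 = 1002·907 + 866·369 = 415
t_84 = 1002·415 + 866·907 = 582
t_85 = 1002·582 + 866·415 = 148
t_86 = 1002·148 + 866·582 = 494
t_87 = 1002·494 + 866·148 = 603
t_88 = 1002·603 + 866·494 = 812
t_89 = 1002·812 + 866·603 = 915
t_90 = 1002·915 + 866·812 = 577
t_91 = 1002·577 + 866·915 = 322
t_92 = 1002·322 + 866·577 = 1000
t_93 = 1002·1000 + 866·322 = 431
t_94 = 1002·431 + 866·1000 = 288
t_95 = 1002·288 + 866·431 = 927
t_96 = 1002·927 + 866·288 = 759
t_97 = 1002·759 + 866·927 = 359
t_98 = 1002·359 + 866·759 = 949
t_99 = 1002·949 + 866·359 = 542
t_100 = 1002·542 + 866·949 = 750
t_101 = 1002·750 + 866·542 = 991
t_102 = 1002·991 + 866·750 = 839
t_103 = 1002·839 + 866·991 = 737
t_104 = 1002·737 + 866·839 = 989
t_105 = 1002·989 + 866·737 = 694
t_106 = 1002·694 + 866·989 = 20
t_107 = 1002·20 + 866·694 = 509
t_108 = 1002·509 + 866·20 = 640
t_109 = 1002·640 + 866·509 = 426
t_110 = 1002·426 + 866·640 = 344
t_111 = 1002·344 + 866·426 = 241
t_112 = 1002·241 + 866·344 = 580
t_113 = 1002·580 + 866·241 = 828
t_114 = 1002·828 + 866·580 = 56
t_115 = 1002·56 + 866·828 = 266
t_116 = 1002·266 + 866·56 = 220
t_117 = 1002·220 + 866·266 = 782
t_118 = 1002·782 + 866·220 = 399

399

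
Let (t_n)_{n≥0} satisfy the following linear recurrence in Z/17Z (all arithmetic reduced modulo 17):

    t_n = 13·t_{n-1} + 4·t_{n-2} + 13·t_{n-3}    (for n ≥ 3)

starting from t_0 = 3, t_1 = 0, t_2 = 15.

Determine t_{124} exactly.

t_3 = 13·15 + 4·0 + 13·3 = 13
t_4 = 13·13 + 4·15 + 13·0 = 8
t_5 = 13·8 + 4·13 + 13·15 = 11
t_6 = 13·11 + 4·8 + 13·13 = 4
t_7 = 13·4 + 4·11 + 13·8 = 13
t_8 = 13·13 + 4·4 + 13·11 = 5
t_9 = 13·5 + 4·13 + 13·4 = 16
t_10 = 13·16 + 4·5 + 13·13 = 6
t_11 = 13·6 + 4·16 + 13·5 = 3
t_12 = 13·3 + 4·6 + 13·16 = 16
t_13 = 13·16 + 4·3 + 13·6 = 9
t_14 = 13·9 + 4·16 + 13·3 = 16
t_15 = 13·16 + 4·9 + 13·16 = 10
t_16 = 13·10 + 4·16 + 13·9 = 5
t_17 = 13·5 + 4·10 + 13·16 = 7
t_18 = 13·7 + 4·5 + 13·10 = 3
t_19 = 13·3 + 4·7 + 13·5 = 13
t_20 = 13·13 + 4·3 + 13·7 = 0
t_21 = 13·0 + 4·13 + 13·3 = 6
t_22 = 13·6 + 4·0 + 13·13 = 9
t_23 = 13·9 + 4·6 + 13·0 = 5
t_24 = 13·5 + 4·9 + 13·6 = 9
t_25 = 13·9 + 4·5 + 13·9 = 16
t_26 = 13·16 + 4·9 + 13·5 = 3
t_27 = 13·3 + 4·16 + 13·9 = 16
t_28 = 13·16 + 4·3 + 13·16 = 3
t_29 = 13·3 + 4·16 + 13·3 = 6
t_30 = 13·6 + 4·3 + 13·16 = 9
t_31 = 13·9 + 4·6 + 13·3 = 10
t_32 = 13·10 + 4·9 + 13·6 = 6
t_33 = 13·6 + 4·10 + 13·9 = 14
t_34 = 13·14 + 4·6 + 13·10 = 13
t_35 = 13·13 + 4·14 + 13·6 = 14
t_36 = 13·14 + 4·13 + 13·14 = 8
t_37 = 13·8 + 4·14 + 13·13 = 6
t_38 = 13·6 + 4·8 + 13·14 = 3
t_39 = 13·3 + 4·6 + 13·8 = 14
t_40 = 13·14 + 4·3 + 13·6 = 0
t_41 = 13·0 + 4·14 + 13·3 = 10
t_42 = 13·10 + 4·0 + 13·14 = 6
t_43 = 13·6 + 4·10 + 13·0 = 16
t_44 = 13·16 + 4·6 + 13·10 = 5
t_45 = 13·5 + 4·16 + 13·6 = 3
t_46 = 13·3 + 4·5 + 13·16 = 12
t_47 = 13·12 + 4·3 + 13·5 = 12
t_48 = 13·12 + 4·12 + 13·3 = 5
t_49 = 13·5 + 4·12 + 13·12 = 14
t_50 = 13·14 + 4·5 + 13·12 = 1
t_51 = 13·1 + 4·14 + 13·5 = 15
t_52 = 13·15 + 4·1 + 13·14 = 7
t_53 = 13·7 + 4·15 + 13·1 = 11
t_54 = 13·11 + 4·7 + 13·15 = 9
t_55 = 13·9 + 4·11 + 13·7 = 14
t_56 = 13·14 + 4·9 + 13·11 = 4
t_57 = 13·4 + 4·14 + 13·9 = 4
t_58 = 13·4 + 4·4 + 13·14 = 12
t_59 = 13·12 + 4·4 + 13·4 = 3
t_60 = 13·3 + 4·12 + 13·4 = 3
t_61 = 13·3 + 4·3 + 13·12 = 3
t_62 = 13·3 + 4·3 + 13·3 = 5
t_63 = 13·5 + 4·3 + 13·3 = 14
t_64 = 13·14 + 4·5 + 13·3 = 3
t_65 = 13·3 + 4·14 + 13·5 = 7
t_66 = 13·7 + 4·3 + 13·14 = 13
t_67 = 13·13 + 4·7 + 13·3 = 15
t_68 = 13·15 + 4·13 + 13·7 = 15
t_69 = 13·15 + 4·15 + 13·13 = 16
t_70 = 13·16 + 4·15 + 13·15 = 4
t_71 = 13·4 + 4·16 + 13·15 = 5
t_72 = 13·5 + 4·4 + 13·16 = 0
t_73 = 13·0 + 4·5 + 13·4 = 4
t_74 = 13·4 + 4·0 + 13·5 = 15
t_75 = 13·15 + 4·4 + 13·0 = 7
t_76 = 13·7 + 4·15 + 13·4 = 16
t_77 = 13·16 + 4·7 + 13·15 = 6
t_78 = 13·6 + 4·16 + 13·7 = 12
t_79 = 13·12 + 4·6 + 13·16 = 14
t_80 = 13·14 + 4·12 + 13·6 = 2
t_81 = 13·2 + 4·14 + 13·12 = 0
t_82 = 13·0 + 4·2 + 13·14 = 3
t_83 = 13·3 + 4·0 + 13·2 = 14
t_84 = 13·14 + 4·3 + 13·0 = 7
t_85 = 13·7 + 4·14 + 13·3 = 16
t_86 = 13·16 + 4·7 + 13·14 = 10
t_87 = 13·10 + 4·16 + 13·7 = 13
t_88 = 13·13 + 4·10 + 13·16 = 9
t_89 = 13·9 + 4·13 + 13·10 = 10
t_90 = 13·10 + 4·9 + 13·13 = 12
t_91 = 13·12 + 4·10 + 13·9 = 7
t_92 = 13·7 + 4·12 + 13·10 = 14
t_93 = 13·14 + 4·7 + 13·12 = 9
t_94 = 13·9 + 4·14 + 13·7 = 9
t_95 = 13·9 + 4·9 + 13·14 = 12
t_96 = 13·12 + 4·9 + 13·9 = 3
t_97 = 13·3 + 4·12 + 13·9 = 0
t_98 = 13·0 + 4·3 + 13·12 = 15
t_99 = 13·15 + 4·0 + 13·3 = 13
t_100 = 13·13 + 4·15 + 13·0 = 8
t_101 = 13·8 + 4·13 + 13·15 = 11
t_102 = 13·11 + 4·8 + 13·13 = 4
t_103 = 13·4 + 4·11 + 13·8 = 13
t_104 = 13·13 + 4·4 + 13·11 = 5
t_105 = 13·5 + 4·13 + 13·4 = 16
t_106 = 13·16 + 4·5 + 13·13 = 6
t_107 = 13·6 + 4·16 + 13·5 = 3
t_108 = 13·3 + 4·6 + 13·16 = 16
t_109 = 13·16 + 4·3 + 13·6 = 9
t_110 = 13·9 + 4·16 + 13·3 = 16
t_111 = 13·16 + 4·9 + 13·16 = 10
t_112 = 13·10 + 4·16 + 13·9 = 5
t_113 = 13·5 + 4·10 + 13·16 = 7
t_114 = 13·7 + 4·5 + 13·10 = 3
t_115 = 13·3 + 4·7 + 13·5 = 13
t_116 = 13·13 + 4·3 + 13·7 = 0
t_117 = 13·0 + 4·13 + 13·3 = 6
t_118 = 13·6 + 4·0 + 13·13 = 9
t_119 = 13·9 + 4·6 + 13·0 = 5
t_120 = 13·5 + 4·9 + 13·6 = 9
t_121 = 13·9 + 4·5 + 13·9 = 16
t_122 = 13·16 + 4·9 + 13·5 = 3
t_123 = 13·3 + 4·16 + 13·9 = 16
t_124 = 13·16 + 4·3 + 13·16 = 3

3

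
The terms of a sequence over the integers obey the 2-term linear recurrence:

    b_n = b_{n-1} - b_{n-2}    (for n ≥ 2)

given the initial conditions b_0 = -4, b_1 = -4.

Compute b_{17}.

0

b_2 = 1·-4 + -1·-4 = 0
b_3 = 1·0 + -1·-4 = 4
b_4 = 1·4 + -1·0 = 4
b_5 = 1·4 + -1·4 = 0
b_6 = 1·0 + -1·4 = -4
b_7 = 1·-4 + -1·0 = -4
(b_6, b_7) = (-4, -4) = (b_0, b_1), so the sequence has period 6.
17 ≡ 5 (mod 6), hence b_17 = b_5 = 0.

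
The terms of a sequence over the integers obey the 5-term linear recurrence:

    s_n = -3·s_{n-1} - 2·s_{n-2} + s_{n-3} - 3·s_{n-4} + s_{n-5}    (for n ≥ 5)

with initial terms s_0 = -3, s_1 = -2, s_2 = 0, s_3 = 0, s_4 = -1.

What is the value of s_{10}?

s_5 = -3·-1 + -2·0 + 1·0 + -3·-2 + 1·-3 = 6
s_6 = -3·6 + -2·-1 + 1·0 + -3·0 + 1·-2 = -18
s_7 = -3·-18 + -2·6 + 1·-1 + -3·0 + 1·0 = 41
s_8 = -3·41 + -2·-18 + 1·6 + -3·-1 + 1·0 = -78
s_9 = -3·-78 + -2·41 + 1·-18 + -3·6 + 1·-1 = 115
s_10 = -3·115 + -2·-78 + 1·41 + -3·-18 + 1·6 = -88

-88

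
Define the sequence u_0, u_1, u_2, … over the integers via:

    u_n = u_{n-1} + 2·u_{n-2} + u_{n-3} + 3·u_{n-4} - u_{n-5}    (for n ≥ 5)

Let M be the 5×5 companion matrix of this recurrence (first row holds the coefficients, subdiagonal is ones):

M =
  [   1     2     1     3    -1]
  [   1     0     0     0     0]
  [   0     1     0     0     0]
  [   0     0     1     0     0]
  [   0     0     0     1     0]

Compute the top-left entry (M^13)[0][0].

25172

(M^13)[0][0] is the top entry after applying M 13 times to the unit state (1, 0, 0, 0, 0). Equivalently it is h_{17} for the auxiliary sequence (h_n) obeying the same recurrence with h_4 = 1 and h_i = 0 for 0 ≤ i < 4:
h_5 = 1·1 + 2·0 + 1·0 + 3·0 + -1·0 = 1
h_6 = 1·1 + 2·1 + 1·0 + 3·0 + -1·0 = 3
h_7 = 1·3 + 2·1 + 1·1 + 3·0 + -1·0 = 6
h_8 = 1·6 + 2·3 + 1·1 + 3·1 + -1·0 = 16
h_9 = 1·16 + 2·6 + 1·3 + 3·1 + -1·1 = 33
h_10 = 1·33 + 2·16 + 1·6 + 3·3 + -1·1 = 79
h_11 = 1·79 + 2·33 + 1·16 + 3·6 + -1·3 = 176
h_12 = 1·176 + 2·79 + 1·33 + 3·16 + -1·6 = 409
h_13 = 1·409 + 2·176 + 1·79 + 3·33 + -1·16 = 923
h_14 = 1·923 + 2·409 + 1·176 + 3·79 + -1·33 = 2121
h_15 = 1·2121 + 2·923 + 1·409 + 3·176 + -1·79 = 4825
h_16 = 1·4825 + 2·2121 + 1·923 + 3·409 + -1·176 = 11041
h_17 = 1·11041 + 2·4825 + 1·2121 + 3·923 + -1·409 = 25172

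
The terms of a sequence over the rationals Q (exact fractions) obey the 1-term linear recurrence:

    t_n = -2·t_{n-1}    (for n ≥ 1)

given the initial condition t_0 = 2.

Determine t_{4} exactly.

t_1 = -2·2 = -4
t_2 = -2·-4 = 8
t_3 = -2·8 = -16
t_4 = -2·-16 = 32

32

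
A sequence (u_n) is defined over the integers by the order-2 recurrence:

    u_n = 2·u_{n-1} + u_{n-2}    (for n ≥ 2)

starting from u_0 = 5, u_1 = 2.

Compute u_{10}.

u_2 = 2·2 + 1·5 = 9
u_3 = 2·9 + 1·2 = 20
u_4 = 2·20 + 1·9 = 49
u_5 = 2·49 + 1·20 = 118
u_6 = 2·118 + 1·49 = 285
u_7 = 2·285 + 1·118 = 688
u_8 = 2·688 + 1·285 = 1661
u_9 = 2·1661 + 1·688 = 4010
u_10 = 2·4010 + 1·1661 = 9681

9681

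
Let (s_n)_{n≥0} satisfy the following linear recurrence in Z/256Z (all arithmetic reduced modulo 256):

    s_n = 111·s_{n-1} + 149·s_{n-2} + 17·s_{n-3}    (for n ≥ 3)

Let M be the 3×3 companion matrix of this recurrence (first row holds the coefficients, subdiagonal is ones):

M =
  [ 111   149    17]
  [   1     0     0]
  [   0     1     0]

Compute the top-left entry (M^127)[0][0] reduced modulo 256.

(M^127)[0][0] is the top entry after applying M 127 times to the unit state (1, 0, 0). Equivalently it is h_{129} for the auxiliary sequence (h_n) obeying the same recurrence with h_2 = 1 and h_i = 0 for 0 ≤ i < 2:
h_3 = 111·1 + 149·0 + 17·0 = 111
h_4 = 111·111 + 149·1 + 17·0 = 182
h_5 = 111·182 + 149·111 + 17·1 = 150
h_6 = 111·150 + 149·182 + 17·111 = 87
h_7 = 111·87 + 149·150 + 17·182 = 29
h_8 = 111·29 + 149·87 + 17·150 = 44
Continuing the recurrence:
  h_9 = 188;  h_10 = 13;  h_11 = 251;  h_12 = 226;  h_13 = 242;  h_14 = 35
  h_15 = 9;  h_16 = 88;  h_17 = 184;  h_18 = 153;  h_19 = 71;  h_20 = 14
  h_21 = 142;  h_22 = 111;  h_23 = 181;  h_24 = 132;  h_25 = 244;  h_26 = 165
  h_27 = 83;  h_28 = 58;  h_29 = 106;  h_30 = 59;  h_31 = 33;  h_32 = 176
  h_33 = 112;  h_34 = 49;  h_35 = 31;  h_36 = 102;  h_37 = 134;  h_38 = 135
  h_39 = 77;  h_40 = 220;  h_41 = 44;  h_42 = 61;  h_43 = 171;  h_44 = 146
  h_45 = 226;  h_46 = 83;  h_47 = 57;  h_48 = 8;  h_49 = 40;  h_50 = 201
  h_51 = 247;  h_52 = 190;  h_53 = 126;  h_54 = 159;  h_55 = 229;  h_56 = 52
  h_57 = 100;  h_58 = 213;  h_59 = 3;  h_60 = 234;  h_61 = 90;  h_62 = 107
  h_63 = 81;  h_64 = 96;  h_65 = 224;  h_66 = 97;  h_67 = 207;  h_68 = 22
  h_69 = 118;  h_70 = 183;  h_71 = 125;  h_72 = 140;  h_73 = 156;  h_74 = 109
  h_75 = 91;  h_76 = 66;  h_77 = 210;  h_78 = 131;  h_79 = 105;  h_80 = 184
  h_81 = 152;  h_82 = 249;  h_83 = 167;  h_84 = 110;  h_85 = 110;  h_86 = 207
  h_87 = 21;  h_88 = 228;  h_89 = 212;  h_90 = 5;  h_91 = 179;  h_92 = 154
  h_93 = 74;  h_94 = 155;  h_95 = 129;  h_96 = 16;  h_97 = 80;  h_98 = 145
  h_99 = 127;  h_100 = 198;  h_101 = 102;  h_102 = 231;  h_103 = 173;  h_104 = 60
  h_105 = 12;  h_106 = 157;  h_107 = 11;  h_108 = 242;  h_109 = 194;  h_110 = 179
  h_111 = 153;  h_112 = 104;  h_113 = 8;  h_114 = 41;  h_115 = 87;  h_116 = 30
  h_117 = 94;  h_118 = 255;  h_119 = 69;  h_120 = 148;  h_121 = 68;  h_122 = 53
  h_123 = 99;  h_124 = 74;  h_125 = 58;  h_126 = 203;  h_127 = 177
h_128 = 111·177 + 149·203 + 17·58 = 192
h_129 = 111·192 + 149·177 + 17·203 = 192

192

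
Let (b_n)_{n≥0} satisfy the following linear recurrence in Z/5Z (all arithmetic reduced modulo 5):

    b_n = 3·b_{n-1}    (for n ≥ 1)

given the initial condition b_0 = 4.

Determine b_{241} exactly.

b_1 = 3·4 = 2
b_2 = 3·2 = 1
b_3 = 3·1 = 3
b_4 = 3·3 = 4
(b_4) = (4) = (b_0), so the sequence has period 4.
241 ≡ 1 (mod 4), hence b_241 = b_1 = 2.

2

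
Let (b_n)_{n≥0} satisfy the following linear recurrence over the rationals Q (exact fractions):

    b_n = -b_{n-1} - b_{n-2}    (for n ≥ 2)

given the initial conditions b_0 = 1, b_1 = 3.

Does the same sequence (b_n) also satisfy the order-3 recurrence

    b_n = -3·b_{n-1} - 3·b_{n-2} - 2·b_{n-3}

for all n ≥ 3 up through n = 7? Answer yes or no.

Terms b_0..b_7: 1, 3, -4, 1, 3, -4, 1, 3
n=3: candidate gives 1, actual b_3 = 1 ✓
n=4: candidate gives 3, actual b_4 = 3 ✓
n=5: candidate gives -4, actual b_5 = -4 ✓
n=6: candidate gives 1, actual b_6 = 1 ✓
n=7: candidate gives 3, actual b_7 = 3 ✓

yes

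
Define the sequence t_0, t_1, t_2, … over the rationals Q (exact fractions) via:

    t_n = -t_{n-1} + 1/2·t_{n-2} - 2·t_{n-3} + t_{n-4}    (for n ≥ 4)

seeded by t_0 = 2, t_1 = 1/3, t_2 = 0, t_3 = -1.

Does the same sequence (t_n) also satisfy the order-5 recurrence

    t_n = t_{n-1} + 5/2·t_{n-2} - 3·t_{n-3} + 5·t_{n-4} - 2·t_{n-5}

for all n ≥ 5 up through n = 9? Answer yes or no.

Terms t_0..t_9: 2, 1/3, 0, -1, 7/3, -5/2, 17/3, -151/12, 91/4, -343/8
n=5: candidate gives -5/2, actual t_5 = -5/2 ✓
n=6: candidate gives 17/3, actual t_6 = 17/3 ✓
n=7: candidate gives -151/12, actual t_7 = -151/12 ✓
n=8: candidate gives 91/4, actual t_8 = 91/4 ✓
n=9: candidate gives -343/8, actual t_9 = -343/8 ✓

yes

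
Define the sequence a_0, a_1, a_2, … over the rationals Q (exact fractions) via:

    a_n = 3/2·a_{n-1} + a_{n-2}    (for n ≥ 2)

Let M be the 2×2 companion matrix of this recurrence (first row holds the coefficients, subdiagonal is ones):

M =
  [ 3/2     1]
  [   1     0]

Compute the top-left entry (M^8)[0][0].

(M^8)[0][0] is the top entry after applying M 8 times to the unit state (1, 0). Equivalently it is h_{9} for the auxiliary sequence (h_n) obeying the same recurrence with h_1 = 1 and h_i = 0 for 0 ≤ i < 1:
h_2 = 3/2·1 + 1·0 = 3/2
h_3 = 3/2·3/2 + 1·1 = 13/4
h_4 = 3/2·13/4 + 1·3/2 = 51/8
h_5 = 3/2·51/8 + 1·13/4 = 205/16
h_6 = 3/2·205/16 + 1·51/8 = 819/32
h_7 = 3/2·819/32 + 1·205/16 = 3277/64
h_8 = 3/2·3277/64 + 1·819/32 = 13107/128
h_9 = 3/2·13107/128 + 1·3277/64 = 52429/256

52429/256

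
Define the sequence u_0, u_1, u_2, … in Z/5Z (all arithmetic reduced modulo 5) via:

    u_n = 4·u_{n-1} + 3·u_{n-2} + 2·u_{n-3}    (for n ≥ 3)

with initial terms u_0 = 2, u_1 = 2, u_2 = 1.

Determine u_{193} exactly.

u_3 = 4·1 + 3·2 + 2·2 = 4
u_4 = 4·4 + 3·1 + 2·2 = 3
u_5 = 4·3 + 3·4 + 2·1 = 1
u_6 = 4·1 + 3·3 + 2·4 = 1
u_7 = 4·1 + 3·1 + 2·3 = 3
u_8 = 4·3 + 3·1 + 2·1 = 2
u_9 = 4·2 + 3·3 + 2·1 = 4
u_10 = 4·4 + 3·2 + 2·3 = 3
u_11 = 4·3 + 3·4 + 2·2 = 3
u_12 = 4·3 + 3·3 + 2·4 = 4
u_13 = 4·4 + 3·3 + 2·3 = 1
u_14 = 4·1 + 3·4 + 2·3 = 2
u_15 = 4·2 + 3·1 + 2·4 = 4
u_16 = 4·4 + 3·2 + 2·1 = 4
u_17 = 4·4 + 3·4 + 2·2 = 2
u_18 = 4·2 + 3·4 + 2·4 = 3
u_19 = 4·3 + 3·2 + 2·4 = 1
u_20 = 4·1 + 3·3 + 2·2 = 2
u_21 = 4·2 + 3·1 + 2·3 = 2
u_22 = 4·2 + 3·2 + 2·1 = 1
(u_20, u_21, u_22) = (2, 2, 1) = (u_0, u_1, u_2), so the sequence has period 20.
193 ≡ 13 (mod 20), hence u_193 = u_13 = 1.

1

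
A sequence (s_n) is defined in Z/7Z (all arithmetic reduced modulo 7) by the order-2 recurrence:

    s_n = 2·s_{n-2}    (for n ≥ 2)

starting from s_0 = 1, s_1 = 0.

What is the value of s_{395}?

0

s_2 = 0·0 + 2·1 = 2
s_3 = 0·2 + 2·0 = 0
s_4 = 0·0 + 2·2 = 4
s_5 = 0·4 + 2·0 = 0
s_6 = 0·0 + 2·4 = 1
s_7 = 0·1 + 2·0 = 0
(s_6, s_7) = (1, 0) = (s_0, s_1), so the sequence has period 6.
395 ≡ 5 (mod 6), hence s_395 = s_5 = 0.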